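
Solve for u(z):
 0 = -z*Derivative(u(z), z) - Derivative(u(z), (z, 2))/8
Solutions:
 u(z) = C1 + C2*erf(2*z)


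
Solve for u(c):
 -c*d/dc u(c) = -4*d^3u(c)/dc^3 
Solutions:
 u(c) = C1 + Integral(C2*airyai(2^(1/3)*c/2) + C3*airybi(2^(1/3)*c/2), c)


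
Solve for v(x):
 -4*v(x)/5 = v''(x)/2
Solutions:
 v(x) = C1*sin(2*sqrt(10)*x/5) + C2*cos(2*sqrt(10)*x/5)


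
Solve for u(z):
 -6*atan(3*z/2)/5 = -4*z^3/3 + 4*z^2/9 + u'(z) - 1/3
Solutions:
 u(z) = C1 + z^4/3 - 4*z^3/27 - 6*z*atan(3*z/2)/5 + z/3 + 2*log(9*z^2 + 4)/5


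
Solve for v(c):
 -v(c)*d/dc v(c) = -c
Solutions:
 v(c) = -sqrt(C1 + c^2)
 v(c) = sqrt(C1 + c^2)


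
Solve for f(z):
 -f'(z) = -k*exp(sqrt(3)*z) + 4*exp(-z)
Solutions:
 f(z) = C1 + sqrt(3)*k*exp(sqrt(3)*z)/3 + 4*exp(-z)


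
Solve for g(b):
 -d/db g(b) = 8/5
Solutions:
 g(b) = C1 - 8*b/5


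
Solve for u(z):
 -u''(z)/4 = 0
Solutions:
 u(z) = C1 + C2*z


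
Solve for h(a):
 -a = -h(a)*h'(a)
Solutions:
 h(a) = -sqrt(C1 + a^2)
 h(a) = sqrt(C1 + a^2)


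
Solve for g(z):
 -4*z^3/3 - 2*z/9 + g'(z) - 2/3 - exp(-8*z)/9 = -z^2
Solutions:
 g(z) = C1 + z^4/3 - z^3/3 + z^2/9 + 2*z/3 - exp(-8*z)/72


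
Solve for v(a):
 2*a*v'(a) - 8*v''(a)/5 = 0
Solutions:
 v(a) = C1 + C2*erfi(sqrt(10)*a/4)


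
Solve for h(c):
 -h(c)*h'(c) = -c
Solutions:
 h(c) = -sqrt(C1 + c^2)
 h(c) = sqrt(C1 + c^2)


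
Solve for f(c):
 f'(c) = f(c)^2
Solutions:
 f(c) = -1/(C1 + c)


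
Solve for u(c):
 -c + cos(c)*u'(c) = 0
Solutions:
 u(c) = C1 + Integral(c/cos(c), c)


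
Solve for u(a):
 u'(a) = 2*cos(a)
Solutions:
 u(a) = C1 + 2*sin(a)


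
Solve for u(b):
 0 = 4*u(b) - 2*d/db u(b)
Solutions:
 u(b) = C1*exp(2*b)


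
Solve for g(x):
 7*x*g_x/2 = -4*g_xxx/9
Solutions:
 g(x) = C1 + Integral(C2*airyai(-63^(1/3)*x/2) + C3*airybi(-63^(1/3)*x/2), x)


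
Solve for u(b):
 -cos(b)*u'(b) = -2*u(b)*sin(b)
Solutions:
 u(b) = C1/cos(b)^2


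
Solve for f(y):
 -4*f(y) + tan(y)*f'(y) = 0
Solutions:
 f(y) = C1*sin(y)^4


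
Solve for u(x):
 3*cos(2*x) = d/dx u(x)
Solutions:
 u(x) = C1 + 3*sin(2*x)/2


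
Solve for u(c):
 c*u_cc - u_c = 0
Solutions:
 u(c) = C1 + C2*c^2


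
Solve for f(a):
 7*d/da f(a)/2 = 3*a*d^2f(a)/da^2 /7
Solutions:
 f(a) = C1 + C2*a^(55/6)


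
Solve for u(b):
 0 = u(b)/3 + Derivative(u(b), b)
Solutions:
 u(b) = C1*exp(-b/3)


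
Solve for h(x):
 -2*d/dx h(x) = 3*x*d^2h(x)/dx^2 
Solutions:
 h(x) = C1 + C2*x^(1/3)


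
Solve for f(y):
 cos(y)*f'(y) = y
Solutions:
 f(y) = C1 + Integral(y/cos(y), y)


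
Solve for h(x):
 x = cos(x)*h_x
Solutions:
 h(x) = C1 + Integral(x/cos(x), x)


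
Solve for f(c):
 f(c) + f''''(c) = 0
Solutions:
 f(c) = (C1*sin(sqrt(2)*c/2) + C2*cos(sqrt(2)*c/2))*exp(-sqrt(2)*c/2) + (C3*sin(sqrt(2)*c/2) + C4*cos(sqrt(2)*c/2))*exp(sqrt(2)*c/2)


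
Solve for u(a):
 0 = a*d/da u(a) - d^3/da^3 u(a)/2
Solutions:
 u(a) = C1 + Integral(C2*airyai(2^(1/3)*a) + C3*airybi(2^(1/3)*a), a)


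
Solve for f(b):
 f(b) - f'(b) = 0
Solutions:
 f(b) = C1*exp(b)


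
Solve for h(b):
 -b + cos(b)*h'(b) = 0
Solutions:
 h(b) = C1 + Integral(b/cos(b), b)


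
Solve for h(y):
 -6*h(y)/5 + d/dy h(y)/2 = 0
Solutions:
 h(y) = C1*exp(12*y/5)


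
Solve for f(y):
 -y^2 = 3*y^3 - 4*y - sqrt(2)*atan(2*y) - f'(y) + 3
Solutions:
 f(y) = C1 + 3*y^4/4 + y^3/3 - 2*y^2 + 3*y - sqrt(2)*(y*atan(2*y) - log(4*y^2 + 1)/4)


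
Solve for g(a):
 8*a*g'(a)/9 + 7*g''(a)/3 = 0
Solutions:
 g(a) = C1 + C2*erf(2*sqrt(21)*a/21)


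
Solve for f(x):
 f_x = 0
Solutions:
 f(x) = C1


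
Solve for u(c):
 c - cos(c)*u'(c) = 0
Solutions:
 u(c) = C1 + Integral(c/cos(c), c)


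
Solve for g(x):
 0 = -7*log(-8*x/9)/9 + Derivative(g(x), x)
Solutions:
 g(x) = C1 + 7*x*log(-x)/9 + 7*x*(-2*log(3) - 1 + 3*log(2))/9


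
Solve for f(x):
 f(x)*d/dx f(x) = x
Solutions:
 f(x) = -sqrt(C1 + x^2)
 f(x) = sqrt(C1 + x^2)


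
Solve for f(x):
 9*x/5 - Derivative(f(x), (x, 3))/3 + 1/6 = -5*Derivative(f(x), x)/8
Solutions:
 f(x) = C1 + C2*exp(-sqrt(30)*x/4) + C3*exp(sqrt(30)*x/4) - 36*x^2/25 - 4*x/15


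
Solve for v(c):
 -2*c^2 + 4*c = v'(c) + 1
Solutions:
 v(c) = C1 - 2*c^3/3 + 2*c^2 - c


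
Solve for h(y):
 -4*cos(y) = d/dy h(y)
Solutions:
 h(y) = C1 - 4*sin(y)


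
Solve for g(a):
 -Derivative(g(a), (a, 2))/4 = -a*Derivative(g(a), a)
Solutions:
 g(a) = C1 + C2*erfi(sqrt(2)*a)


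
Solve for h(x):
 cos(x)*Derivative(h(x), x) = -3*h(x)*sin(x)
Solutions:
 h(x) = C1*cos(x)^3


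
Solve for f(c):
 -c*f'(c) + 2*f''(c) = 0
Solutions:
 f(c) = C1 + C2*erfi(c/2)


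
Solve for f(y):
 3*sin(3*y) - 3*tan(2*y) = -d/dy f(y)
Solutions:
 f(y) = C1 - 3*log(cos(2*y))/2 + cos(3*y)


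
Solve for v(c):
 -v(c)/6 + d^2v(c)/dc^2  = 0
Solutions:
 v(c) = C1*exp(-sqrt(6)*c/6) + C2*exp(sqrt(6)*c/6)


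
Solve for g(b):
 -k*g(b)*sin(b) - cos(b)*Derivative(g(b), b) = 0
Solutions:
 g(b) = C1*exp(k*log(cos(b)))


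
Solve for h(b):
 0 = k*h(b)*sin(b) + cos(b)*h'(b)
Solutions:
 h(b) = C1*exp(k*log(cos(b)))


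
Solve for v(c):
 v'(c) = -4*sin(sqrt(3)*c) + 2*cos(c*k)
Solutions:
 v(c) = C1 + 4*sqrt(3)*cos(sqrt(3)*c)/3 + 2*sin(c*k)/k


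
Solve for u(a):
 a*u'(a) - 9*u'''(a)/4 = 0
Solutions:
 u(a) = C1 + Integral(C2*airyai(2^(2/3)*3^(1/3)*a/3) + C3*airybi(2^(2/3)*3^(1/3)*a/3), a)


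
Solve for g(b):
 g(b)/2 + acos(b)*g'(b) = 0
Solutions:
 g(b) = C1*exp(-Integral(1/acos(b), b)/2)


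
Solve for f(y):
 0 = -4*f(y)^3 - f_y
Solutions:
 f(y) = -sqrt(2)*sqrt(-1/(C1 - 4*y))/2
 f(y) = sqrt(2)*sqrt(-1/(C1 - 4*y))/2


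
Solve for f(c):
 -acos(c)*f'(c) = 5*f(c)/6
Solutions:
 f(c) = C1*exp(-5*Integral(1/acos(c), c)/6)


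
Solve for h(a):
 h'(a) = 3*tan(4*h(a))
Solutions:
 h(a) = -asin(C1*exp(12*a))/4 + pi/4
 h(a) = asin(C1*exp(12*a))/4


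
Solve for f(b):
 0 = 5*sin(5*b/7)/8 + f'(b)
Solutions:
 f(b) = C1 + 7*cos(5*b/7)/8


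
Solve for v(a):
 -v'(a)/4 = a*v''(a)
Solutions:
 v(a) = C1 + C2*a^(3/4)


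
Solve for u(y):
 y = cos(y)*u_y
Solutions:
 u(y) = C1 + Integral(y/cos(y), y)


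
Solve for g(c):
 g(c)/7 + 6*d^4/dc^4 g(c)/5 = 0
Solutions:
 g(c) = (C1*sin(10^(1/4)*21^(3/4)*c/42) + C2*cos(10^(1/4)*21^(3/4)*c/42))*exp(-10^(1/4)*21^(3/4)*c/42) + (C3*sin(10^(1/4)*21^(3/4)*c/42) + C4*cos(10^(1/4)*21^(3/4)*c/42))*exp(10^(1/4)*21^(3/4)*c/42)


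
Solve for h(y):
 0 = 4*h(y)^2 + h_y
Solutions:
 h(y) = 1/(C1 + 4*y)


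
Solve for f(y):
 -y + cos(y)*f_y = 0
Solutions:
 f(y) = C1 + Integral(y/cos(y), y)


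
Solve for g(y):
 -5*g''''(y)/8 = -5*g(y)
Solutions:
 g(y) = C1*exp(-2^(3/4)*y) + C2*exp(2^(3/4)*y) + C3*sin(2^(3/4)*y) + C4*cos(2^(3/4)*y)


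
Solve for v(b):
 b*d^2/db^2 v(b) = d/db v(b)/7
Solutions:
 v(b) = C1 + C2*b^(8/7)


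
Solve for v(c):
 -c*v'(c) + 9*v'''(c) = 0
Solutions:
 v(c) = C1 + Integral(C2*airyai(3^(1/3)*c/3) + C3*airybi(3^(1/3)*c/3), c)


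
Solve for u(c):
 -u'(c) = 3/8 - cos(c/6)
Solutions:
 u(c) = C1 - 3*c/8 + 6*sin(c/6)


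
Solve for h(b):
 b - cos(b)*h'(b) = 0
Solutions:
 h(b) = C1 + Integral(b/cos(b), b)


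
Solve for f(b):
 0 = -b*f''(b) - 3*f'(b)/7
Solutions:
 f(b) = C1 + C2*b^(4/7)


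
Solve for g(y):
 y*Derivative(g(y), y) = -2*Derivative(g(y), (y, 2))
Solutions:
 g(y) = C1 + C2*erf(y/2)


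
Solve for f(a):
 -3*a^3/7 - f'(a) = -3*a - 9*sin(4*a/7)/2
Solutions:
 f(a) = C1 - 3*a^4/28 + 3*a^2/2 - 63*cos(4*a/7)/8


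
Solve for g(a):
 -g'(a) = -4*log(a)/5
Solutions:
 g(a) = C1 + 4*a*log(a)/5 - 4*a/5


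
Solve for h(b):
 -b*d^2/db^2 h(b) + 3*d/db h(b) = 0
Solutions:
 h(b) = C1 + C2*b^4


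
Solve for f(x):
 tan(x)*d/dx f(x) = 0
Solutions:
 f(x) = C1


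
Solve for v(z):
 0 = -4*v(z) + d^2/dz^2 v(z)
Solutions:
 v(z) = C1*exp(-2*z) + C2*exp(2*z)


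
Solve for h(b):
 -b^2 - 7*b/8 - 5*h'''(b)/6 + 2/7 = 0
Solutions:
 h(b) = C1 + C2*b + C3*b^2 - b^5/50 - 7*b^4/160 + 2*b^3/35


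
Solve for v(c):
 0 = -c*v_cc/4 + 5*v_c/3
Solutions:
 v(c) = C1 + C2*c^(23/3)


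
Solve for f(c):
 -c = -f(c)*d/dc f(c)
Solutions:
 f(c) = -sqrt(C1 + c^2)
 f(c) = sqrt(C1 + c^2)


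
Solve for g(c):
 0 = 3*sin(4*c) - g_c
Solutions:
 g(c) = C1 - 3*cos(4*c)/4


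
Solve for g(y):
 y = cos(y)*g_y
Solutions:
 g(y) = C1 + Integral(y/cos(y), y)


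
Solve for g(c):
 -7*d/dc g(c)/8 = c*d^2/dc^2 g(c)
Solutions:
 g(c) = C1 + C2*c^(1/8)


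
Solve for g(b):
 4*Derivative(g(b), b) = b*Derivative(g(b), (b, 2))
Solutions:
 g(b) = C1 + C2*b^5


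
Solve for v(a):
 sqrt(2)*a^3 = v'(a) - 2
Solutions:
 v(a) = C1 + sqrt(2)*a^4/4 + 2*a


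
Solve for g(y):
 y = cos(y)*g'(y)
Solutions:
 g(y) = C1 + Integral(y/cos(y), y)


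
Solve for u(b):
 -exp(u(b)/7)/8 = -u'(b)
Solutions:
 u(b) = 7*log(-1/(C1 + b)) + 7*log(56)


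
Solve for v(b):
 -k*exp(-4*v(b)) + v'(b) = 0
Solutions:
 v(b) = log(-I*(C1 + 4*b*k)^(1/4))
 v(b) = log(I*(C1 + 4*b*k)^(1/4))
 v(b) = log(-(C1 + 4*b*k)^(1/4))
 v(b) = log(C1 + 4*b*k)/4


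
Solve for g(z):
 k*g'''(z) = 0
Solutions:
 g(z) = C1 + C2*z + C3*z^2


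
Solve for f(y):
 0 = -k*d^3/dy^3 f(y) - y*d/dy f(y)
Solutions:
 f(y) = C1 + Integral(C2*airyai(y*(-1/k)^(1/3)) + C3*airybi(y*(-1/k)^(1/3)), y)


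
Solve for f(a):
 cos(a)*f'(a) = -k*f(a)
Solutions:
 f(a) = C1*exp(k*(log(sin(a) - 1) - log(sin(a) + 1))/2)


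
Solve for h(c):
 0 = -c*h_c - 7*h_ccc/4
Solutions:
 h(c) = C1 + Integral(C2*airyai(-14^(2/3)*c/7) + C3*airybi(-14^(2/3)*c/7), c)


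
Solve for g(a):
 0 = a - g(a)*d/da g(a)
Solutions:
 g(a) = -sqrt(C1 + a^2)
 g(a) = sqrt(C1 + a^2)


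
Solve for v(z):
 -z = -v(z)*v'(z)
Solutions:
 v(z) = -sqrt(C1 + z^2)
 v(z) = sqrt(C1 + z^2)


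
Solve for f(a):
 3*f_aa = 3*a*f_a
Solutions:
 f(a) = C1 + C2*erfi(sqrt(2)*a/2)


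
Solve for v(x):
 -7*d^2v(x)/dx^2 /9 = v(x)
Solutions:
 v(x) = C1*sin(3*sqrt(7)*x/7) + C2*cos(3*sqrt(7)*x/7)


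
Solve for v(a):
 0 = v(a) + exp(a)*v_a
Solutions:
 v(a) = C1*exp(exp(-a))


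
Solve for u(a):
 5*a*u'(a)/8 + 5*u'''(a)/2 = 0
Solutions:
 u(a) = C1 + Integral(C2*airyai(-2^(1/3)*a/2) + C3*airybi(-2^(1/3)*a/2), a)


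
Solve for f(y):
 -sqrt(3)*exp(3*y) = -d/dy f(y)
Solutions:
 f(y) = C1 + sqrt(3)*exp(3*y)/3


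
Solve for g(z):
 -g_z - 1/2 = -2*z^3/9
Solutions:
 g(z) = C1 + z^4/18 - z/2


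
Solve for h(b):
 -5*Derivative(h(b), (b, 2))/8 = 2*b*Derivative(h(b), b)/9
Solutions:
 h(b) = C1 + C2*erf(2*sqrt(10)*b/15)


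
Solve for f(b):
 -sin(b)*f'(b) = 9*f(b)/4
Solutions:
 f(b) = C1*(cos(b) + 1)^(9/8)/(cos(b) - 1)^(9/8)


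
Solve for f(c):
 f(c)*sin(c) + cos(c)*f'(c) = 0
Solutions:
 f(c) = C1*cos(c)


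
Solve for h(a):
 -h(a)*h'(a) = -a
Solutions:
 h(a) = -sqrt(C1 + a^2)
 h(a) = sqrt(C1 + a^2)


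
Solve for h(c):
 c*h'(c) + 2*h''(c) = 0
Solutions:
 h(c) = C1 + C2*erf(c/2)


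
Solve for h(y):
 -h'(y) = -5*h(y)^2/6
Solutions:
 h(y) = -6/(C1 + 5*y)


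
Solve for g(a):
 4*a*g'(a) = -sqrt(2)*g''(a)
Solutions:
 g(a) = C1 + C2*erf(2^(1/4)*a)


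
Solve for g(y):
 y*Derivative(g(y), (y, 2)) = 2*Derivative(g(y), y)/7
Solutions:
 g(y) = C1 + C2*y^(9/7)


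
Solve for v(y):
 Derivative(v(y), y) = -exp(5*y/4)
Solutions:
 v(y) = C1 - 4*exp(5*y/4)/5


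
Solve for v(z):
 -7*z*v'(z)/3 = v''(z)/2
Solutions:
 v(z) = C1 + C2*erf(sqrt(21)*z/3)


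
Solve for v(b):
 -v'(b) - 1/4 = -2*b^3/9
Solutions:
 v(b) = C1 + b^4/18 - b/4


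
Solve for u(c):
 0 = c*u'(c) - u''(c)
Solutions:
 u(c) = C1 + C2*erfi(sqrt(2)*c/2)


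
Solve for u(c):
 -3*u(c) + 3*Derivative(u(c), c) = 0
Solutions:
 u(c) = C1*exp(c)


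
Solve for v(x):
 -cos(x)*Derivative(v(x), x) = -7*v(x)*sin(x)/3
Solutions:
 v(x) = C1/cos(x)^(7/3)


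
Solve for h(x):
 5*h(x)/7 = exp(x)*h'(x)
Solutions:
 h(x) = C1*exp(-5*exp(-x)/7)


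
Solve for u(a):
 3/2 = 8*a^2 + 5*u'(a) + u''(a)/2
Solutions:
 u(a) = C1 + C2*exp(-10*a) - 8*a^3/15 + 4*a^2/25 + 67*a/250


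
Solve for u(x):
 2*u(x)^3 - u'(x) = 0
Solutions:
 u(x) = -sqrt(2)*sqrt(-1/(C1 + 2*x))/2
 u(x) = sqrt(2)*sqrt(-1/(C1 + 2*x))/2


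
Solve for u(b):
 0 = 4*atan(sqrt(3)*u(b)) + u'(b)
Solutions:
 Integral(1/atan(sqrt(3)*_y), (_y, u(b))) = C1 - 4*b


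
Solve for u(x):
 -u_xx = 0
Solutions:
 u(x) = C1 + C2*x


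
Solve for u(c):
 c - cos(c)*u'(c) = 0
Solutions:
 u(c) = C1 + Integral(c/cos(c), c)


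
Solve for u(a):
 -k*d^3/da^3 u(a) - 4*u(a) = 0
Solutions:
 u(a) = C1*exp(2^(2/3)*a*(-1/k)^(1/3)) + C2*exp(2^(2/3)*a*(-1/k)^(1/3)*(-1 + sqrt(3)*I)/2) + C3*exp(-2^(2/3)*a*(-1/k)^(1/3)*(1 + sqrt(3)*I)/2)


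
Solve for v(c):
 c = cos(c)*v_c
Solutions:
 v(c) = C1 + Integral(c/cos(c), c)


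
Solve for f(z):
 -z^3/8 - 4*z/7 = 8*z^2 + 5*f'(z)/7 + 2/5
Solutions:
 f(z) = C1 - 7*z^4/160 - 56*z^3/15 - 2*z^2/5 - 14*z/25


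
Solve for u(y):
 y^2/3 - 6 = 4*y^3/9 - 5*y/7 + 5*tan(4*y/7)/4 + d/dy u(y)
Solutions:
 u(y) = C1 - y^4/9 + y^3/9 + 5*y^2/14 - 6*y + 35*log(cos(4*y/7))/16


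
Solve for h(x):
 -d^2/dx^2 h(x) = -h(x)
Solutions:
 h(x) = C1*exp(-x) + C2*exp(x)


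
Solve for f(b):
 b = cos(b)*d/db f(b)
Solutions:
 f(b) = C1 + Integral(b/cos(b), b)


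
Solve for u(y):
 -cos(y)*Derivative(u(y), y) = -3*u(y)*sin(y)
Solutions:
 u(y) = C1/cos(y)^3


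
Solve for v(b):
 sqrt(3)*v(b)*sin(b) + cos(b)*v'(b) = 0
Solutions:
 v(b) = C1*cos(b)^(sqrt(3))


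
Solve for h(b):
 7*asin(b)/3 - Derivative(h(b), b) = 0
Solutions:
 h(b) = C1 + 7*b*asin(b)/3 + 7*sqrt(1 - b^2)/3


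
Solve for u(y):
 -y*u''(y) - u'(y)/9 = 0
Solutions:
 u(y) = C1 + C2*y^(8/9)


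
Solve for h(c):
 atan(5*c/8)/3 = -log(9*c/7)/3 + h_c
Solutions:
 h(c) = C1 + c*log(c)/3 + c*atan(5*c/8)/3 - c*log(7)/3 - c/3 + 2*c*log(3)/3 - 4*log(25*c^2 + 64)/15


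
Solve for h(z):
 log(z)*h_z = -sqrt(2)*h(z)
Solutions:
 h(z) = C1*exp(-sqrt(2)*li(z))


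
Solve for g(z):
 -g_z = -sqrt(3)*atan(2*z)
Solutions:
 g(z) = C1 + sqrt(3)*(z*atan(2*z) - log(4*z^2 + 1)/4)


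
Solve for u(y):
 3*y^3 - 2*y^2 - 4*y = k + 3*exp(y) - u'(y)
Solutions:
 u(y) = C1 + k*y - 3*y^4/4 + 2*y^3/3 + 2*y^2 + 3*exp(y)


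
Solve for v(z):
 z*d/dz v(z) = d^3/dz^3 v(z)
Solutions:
 v(z) = C1 + Integral(C2*airyai(z) + C3*airybi(z), z)


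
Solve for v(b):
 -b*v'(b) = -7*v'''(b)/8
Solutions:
 v(b) = C1 + Integral(C2*airyai(2*7^(2/3)*b/7) + C3*airybi(2*7^(2/3)*b/7), b)


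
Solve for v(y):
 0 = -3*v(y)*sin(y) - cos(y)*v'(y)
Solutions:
 v(y) = C1*cos(y)^3


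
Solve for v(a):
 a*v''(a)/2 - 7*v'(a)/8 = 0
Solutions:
 v(a) = C1 + C2*a^(11/4)


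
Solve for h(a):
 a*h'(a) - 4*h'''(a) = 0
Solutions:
 h(a) = C1 + Integral(C2*airyai(2^(1/3)*a/2) + C3*airybi(2^(1/3)*a/2), a)


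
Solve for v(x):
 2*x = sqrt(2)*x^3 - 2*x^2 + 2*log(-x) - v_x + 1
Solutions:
 v(x) = C1 + sqrt(2)*x^4/4 - 2*x^3/3 - x^2 + 2*x*log(-x) - x


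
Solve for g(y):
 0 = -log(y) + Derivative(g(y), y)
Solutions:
 g(y) = C1 + y*log(y) - y


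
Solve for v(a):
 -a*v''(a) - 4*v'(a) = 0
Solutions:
 v(a) = C1 + C2/a^3


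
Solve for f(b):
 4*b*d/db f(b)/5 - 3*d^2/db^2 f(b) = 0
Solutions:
 f(b) = C1 + C2*erfi(sqrt(30)*b/15)


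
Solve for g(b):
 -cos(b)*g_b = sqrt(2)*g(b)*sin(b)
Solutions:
 g(b) = C1*cos(b)^(sqrt(2))


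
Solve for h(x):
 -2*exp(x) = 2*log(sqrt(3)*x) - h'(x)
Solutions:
 h(x) = C1 + 2*x*log(x) + x*(-2 + log(3)) + 2*exp(x)


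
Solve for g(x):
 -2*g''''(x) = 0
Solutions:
 g(x) = C1 + C2*x + C3*x^2 + C4*x^3


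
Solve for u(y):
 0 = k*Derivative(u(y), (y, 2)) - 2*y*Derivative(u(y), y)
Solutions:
 u(y) = C1 + C2*erf(y*sqrt(-1/k))/sqrt(-1/k)


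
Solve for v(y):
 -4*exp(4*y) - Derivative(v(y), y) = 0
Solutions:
 v(y) = C1 - exp(4*y)


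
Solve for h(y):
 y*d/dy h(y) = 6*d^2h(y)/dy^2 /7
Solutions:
 h(y) = C1 + C2*erfi(sqrt(21)*y/6)


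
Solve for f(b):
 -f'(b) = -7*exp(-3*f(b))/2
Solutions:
 f(b) = log(C1 + 21*b/2)/3
 f(b) = log((-1 - sqrt(3)*I)*(C1 + 21*b/2)^(1/3)/2)
 f(b) = log((-1 + sqrt(3)*I)*(C1 + 21*b/2)^(1/3)/2)


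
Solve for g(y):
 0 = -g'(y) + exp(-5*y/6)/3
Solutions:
 g(y) = C1 - 2*exp(-5*y/6)/5


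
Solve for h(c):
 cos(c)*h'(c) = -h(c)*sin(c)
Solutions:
 h(c) = C1*cos(c)


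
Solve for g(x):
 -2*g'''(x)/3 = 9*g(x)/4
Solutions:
 g(x) = C3*exp(-3*x/2) + (C1*sin(3*sqrt(3)*x/4) + C2*cos(3*sqrt(3)*x/4))*exp(3*x/4)


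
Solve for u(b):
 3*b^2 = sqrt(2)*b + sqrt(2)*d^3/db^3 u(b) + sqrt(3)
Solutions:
 u(b) = C1 + C2*b + C3*b^2 + sqrt(2)*b^5/40 - b^4/24 - sqrt(6)*b^3/12


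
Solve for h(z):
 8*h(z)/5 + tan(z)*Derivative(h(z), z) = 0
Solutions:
 h(z) = C1/sin(z)^(8/5)


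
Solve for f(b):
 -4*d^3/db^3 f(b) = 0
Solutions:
 f(b) = C1 + C2*b + C3*b^2


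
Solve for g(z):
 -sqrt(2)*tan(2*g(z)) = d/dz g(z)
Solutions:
 g(z) = -asin(C1*exp(-2*sqrt(2)*z))/2 + pi/2
 g(z) = asin(C1*exp(-2*sqrt(2)*z))/2


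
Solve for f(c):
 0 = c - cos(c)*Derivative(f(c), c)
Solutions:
 f(c) = C1 + Integral(c/cos(c), c)


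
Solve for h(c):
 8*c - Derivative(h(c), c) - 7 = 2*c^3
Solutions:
 h(c) = C1 - c^4/2 + 4*c^2 - 7*c


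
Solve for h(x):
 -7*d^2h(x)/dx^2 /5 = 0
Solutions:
 h(x) = C1 + C2*x


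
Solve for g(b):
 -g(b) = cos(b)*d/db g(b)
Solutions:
 g(b) = C1*sqrt(sin(b) - 1)/sqrt(sin(b) + 1)


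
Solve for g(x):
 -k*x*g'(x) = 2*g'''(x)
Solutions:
 g(x) = C1 + Integral(C2*airyai(2^(2/3)*x*(-k)^(1/3)/2) + C3*airybi(2^(2/3)*x*(-k)^(1/3)/2), x)


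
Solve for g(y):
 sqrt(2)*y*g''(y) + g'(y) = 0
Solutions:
 g(y) = C1 + C2*y^(1 - sqrt(2)/2)


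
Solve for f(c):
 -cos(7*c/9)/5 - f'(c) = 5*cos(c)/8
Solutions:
 f(c) = C1 - 9*sin(7*c/9)/35 - 5*sin(c)/8


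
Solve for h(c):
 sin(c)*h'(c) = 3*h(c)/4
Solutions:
 h(c) = C1*(cos(c) - 1)^(3/8)/(cos(c) + 1)^(3/8)


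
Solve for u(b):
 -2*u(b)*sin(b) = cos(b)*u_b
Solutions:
 u(b) = C1*cos(b)^2


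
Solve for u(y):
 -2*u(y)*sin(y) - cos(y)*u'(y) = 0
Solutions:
 u(y) = C1*cos(y)^2


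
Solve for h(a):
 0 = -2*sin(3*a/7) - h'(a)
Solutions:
 h(a) = C1 + 14*cos(3*a/7)/3


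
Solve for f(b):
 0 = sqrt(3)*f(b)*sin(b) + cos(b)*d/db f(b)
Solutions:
 f(b) = C1*cos(b)^(sqrt(3))


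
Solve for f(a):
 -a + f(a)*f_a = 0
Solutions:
 f(a) = -sqrt(C1 + a^2)
 f(a) = sqrt(C1 + a^2)


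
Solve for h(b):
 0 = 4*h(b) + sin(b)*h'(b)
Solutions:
 h(b) = C1*(cos(b)^2 + 2*cos(b) + 1)/(cos(b)^2 - 2*cos(b) + 1)


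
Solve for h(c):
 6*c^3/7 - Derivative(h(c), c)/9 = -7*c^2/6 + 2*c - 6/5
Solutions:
 h(c) = C1 + 27*c^4/14 + 7*c^3/2 - 9*c^2 + 54*c/5


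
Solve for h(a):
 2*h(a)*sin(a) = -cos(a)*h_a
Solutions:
 h(a) = C1*cos(a)^2


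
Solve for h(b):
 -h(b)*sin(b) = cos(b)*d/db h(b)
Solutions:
 h(b) = C1*cos(b)


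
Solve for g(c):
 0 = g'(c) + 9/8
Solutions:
 g(c) = C1 - 9*c/8


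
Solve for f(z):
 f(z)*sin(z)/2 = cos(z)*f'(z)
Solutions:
 f(z) = C1/sqrt(cos(z))


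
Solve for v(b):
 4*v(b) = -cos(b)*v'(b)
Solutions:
 v(b) = C1*(sin(b)^2 - 2*sin(b) + 1)/(sin(b)^2 + 2*sin(b) + 1)


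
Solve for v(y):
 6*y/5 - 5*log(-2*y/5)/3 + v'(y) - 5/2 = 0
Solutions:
 v(y) = C1 - 3*y^2/5 + 5*y*log(-y)/3 + 5*y*(-2*log(5) + 1 + 2*log(2))/6


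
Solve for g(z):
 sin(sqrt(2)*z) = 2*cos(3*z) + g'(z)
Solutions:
 g(z) = C1 - 2*sin(3*z)/3 - sqrt(2)*cos(sqrt(2)*z)/2


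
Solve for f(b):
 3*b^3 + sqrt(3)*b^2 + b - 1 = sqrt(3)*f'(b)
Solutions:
 f(b) = C1 + sqrt(3)*b^4/4 + b^3/3 + sqrt(3)*b^2/6 - sqrt(3)*b/3


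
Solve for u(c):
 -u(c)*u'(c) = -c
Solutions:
 u(c) = -sqrt(C1 + c^2)
 u(c) = sqrt(C1 + c^2)


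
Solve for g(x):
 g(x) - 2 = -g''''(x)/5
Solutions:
 g(x) = (C1*sin(sqrt(2)*5^(1/4)*x/2) + C2*cos(sqrt(2)*5^(1/4)*x/2))*exp(-sqrt(2)*5^(1/4)*x/2) + (C3*sin(sqrt(2)*5^(1/4)*x/2) + C4*cos(sqrt(2)*5^(1/4)*x/2))*exp(sqrt(2)*5^(1/4)*x/2) + 2


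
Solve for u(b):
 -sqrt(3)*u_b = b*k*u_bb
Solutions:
 u(b) = C1 + b^(((re(k) - sqrt(3))*re(k) + im(k)^2)/(re(k)^2 + im(k)^2))*(C2*sin(sqrt(3)*log(b)*Abs(im(k))/(re(k)^2 + im(k)^2)) + C3*cos(sqrt(3)*log(b)*im(k)/(re(k)^2 + im(k)^2)))


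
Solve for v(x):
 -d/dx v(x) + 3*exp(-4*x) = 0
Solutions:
 v(x) = C1 - 3*exp(-4*x)/4


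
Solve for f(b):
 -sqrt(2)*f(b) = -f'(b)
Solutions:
 f(b) = C1*exp(sqrt(2)*b)


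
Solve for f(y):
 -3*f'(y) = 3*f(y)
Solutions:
 f(y) = C1*exp(-y)


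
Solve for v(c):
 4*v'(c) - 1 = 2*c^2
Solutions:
 v(c) = C1 + c^3/6 + c/4


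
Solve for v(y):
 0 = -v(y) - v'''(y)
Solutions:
 v(y) = C3*exp(-y) + (C1*sin(sqrt(3)*y/2) + C2*cos(sqrt(3)*y/2))*exp(y/2)


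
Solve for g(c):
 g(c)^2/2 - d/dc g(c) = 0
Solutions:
 g(c) = -2/(C1 + c)


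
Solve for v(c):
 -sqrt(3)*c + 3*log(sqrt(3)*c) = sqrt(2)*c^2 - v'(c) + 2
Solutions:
 v(c) = C1 + sqrt(2)*c^3/3 + sqrt(3)*c^2/2 - 3*c*log(c) - 3*c*log(3)/2 + 5*c


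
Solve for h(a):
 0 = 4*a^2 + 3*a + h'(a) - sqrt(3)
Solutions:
 h(a) = C1 - 4*a^3/3 - 3*a^2/2 + sqrt(3)*a


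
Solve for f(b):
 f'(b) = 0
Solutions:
 f(b) = C1


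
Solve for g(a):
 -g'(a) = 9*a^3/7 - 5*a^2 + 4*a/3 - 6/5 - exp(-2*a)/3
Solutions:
 g(a) = C1 - 9*a^4/28 + 5*a^3/3 - 2*a^2/3 + 6*a/5 - exp(-2*a)/6


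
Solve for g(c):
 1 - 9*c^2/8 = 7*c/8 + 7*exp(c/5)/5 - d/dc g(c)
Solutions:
 g(c) = C1 + 3*c^3/8 + 7*c^2/16 - c + 7*exp(c/5)


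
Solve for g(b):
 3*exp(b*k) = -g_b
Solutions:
 g(b) = C1 - 3*exp(b*k)/k


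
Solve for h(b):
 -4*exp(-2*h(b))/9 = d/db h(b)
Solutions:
 h(b) = log(-sqrt(C1 - 8*b)) - log(3)
 h(b) = log(C1 - 8*b)/2 - log(3)


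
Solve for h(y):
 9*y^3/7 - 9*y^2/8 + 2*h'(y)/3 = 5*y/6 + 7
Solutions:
 h(y) = C1 - 27*y^4/56 + 9*y^3/16 + 5*y^2/8 + 21*y/2


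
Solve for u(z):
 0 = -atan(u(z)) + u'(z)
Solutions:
 Integral(1/atan(_y), (_y, u(z))) = C1 + z


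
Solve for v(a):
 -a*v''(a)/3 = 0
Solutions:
 v(a) = C1 + C2*a


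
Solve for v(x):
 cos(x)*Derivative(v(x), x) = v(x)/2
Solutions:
 v(x) = C1*(sin(x) + 1)^(1/4)/(sin(x) - 1)^(1/4)


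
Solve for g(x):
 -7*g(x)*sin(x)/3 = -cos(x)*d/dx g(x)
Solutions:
 g(x) = C1/cos(x)^(7/3)


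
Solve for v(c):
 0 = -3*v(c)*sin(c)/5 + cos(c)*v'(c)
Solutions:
 v(c) = C1/cos(c)^(3/5)


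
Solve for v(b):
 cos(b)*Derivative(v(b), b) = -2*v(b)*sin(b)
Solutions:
 v(b) = C1*cos(b)^2


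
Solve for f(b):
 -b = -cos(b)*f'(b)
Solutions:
 f(b) = C1 + Integral(b/cos(b), b)


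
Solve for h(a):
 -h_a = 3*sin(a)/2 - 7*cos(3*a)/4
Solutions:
 h(a) = C1 + 7*sin(3*a)/12 + 3*cos(a)/2


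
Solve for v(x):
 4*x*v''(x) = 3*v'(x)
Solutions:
 v(x) = C1 + C2*x^(7/4)


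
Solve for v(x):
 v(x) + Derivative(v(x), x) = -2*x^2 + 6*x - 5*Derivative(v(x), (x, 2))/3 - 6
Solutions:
 v(x) = -2*x^2 + 10*x + (C1*sin(sqrt(51)*x/10) + C2*cos(sqrt(51)*x/10))*exp(-3*x/10) - 28/3


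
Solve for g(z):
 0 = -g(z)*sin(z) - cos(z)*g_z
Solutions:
 g(z) = C1*cos(z)


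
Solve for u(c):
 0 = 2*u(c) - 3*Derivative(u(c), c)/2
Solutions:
 u(c) = C1*exp(4*c/3)


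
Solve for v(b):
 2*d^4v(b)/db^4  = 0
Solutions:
 v(b) = C1 + C2*b + C3*b^2 + C4*b^3


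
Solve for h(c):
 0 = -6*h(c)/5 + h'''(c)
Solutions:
 h(c) = C3*exp(5^(2/3)*6^(1/3)*c/5) + (C1*sin(2^(1/3)*3^(5/6)*5^(2/3)*c/10) + C2*cos(2^(1/3)*3^(5/6)*5^(2/3)*c/10))*exp(-5^(2/3)*6^(1/3)*c/10)


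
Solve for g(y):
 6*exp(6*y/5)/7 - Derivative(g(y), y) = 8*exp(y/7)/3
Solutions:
 g(y) = C1 - 56*exp(y/7)/3 + 5*exp(6*y/5)/7


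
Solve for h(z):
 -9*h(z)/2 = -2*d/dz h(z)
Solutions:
 h(z) = C1*exp(9*z/4)


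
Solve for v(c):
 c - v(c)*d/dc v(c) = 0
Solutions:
 v(c) = -sqrt(C1 + c^2)
 v(c) = sqrt(C1 + c^2)


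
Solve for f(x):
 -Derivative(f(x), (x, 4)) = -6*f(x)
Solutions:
 f(x) = C1*exp(-6^(1/4)*x) + C2*exp(6^(1/4)*x) + C3*sin(6^(1/4)*x) + C4*cos(6^(1/4)*x)


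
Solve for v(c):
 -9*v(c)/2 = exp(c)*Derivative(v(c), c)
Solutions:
 v(c) = C1*exp(9*exp(-c)/2)


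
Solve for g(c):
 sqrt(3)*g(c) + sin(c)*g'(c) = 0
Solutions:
 g(c) = C1*(cos(c) + 1)^(sqrt(3)/2)/(cos(c) - 1)^(sqrt(3)/2)


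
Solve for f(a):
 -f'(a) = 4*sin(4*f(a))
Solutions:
 f(a) = -acos((-C1 - exp(32*a))/(C1 - exp(32*a)))/4 + pi/2
 f(a) = acos((-C1 - exp(32*a))/(C1 - exp(32*a)))/4


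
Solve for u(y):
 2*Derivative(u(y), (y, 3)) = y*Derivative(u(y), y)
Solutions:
 u(y) = C1 + Integral(C2*airyai(2^(2/3)*y/2) + C3*airybi(2^(2/3)*y/2), y)


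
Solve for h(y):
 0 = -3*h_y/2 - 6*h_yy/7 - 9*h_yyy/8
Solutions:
 h(y) = C1 + (C2*sin(2*sqrt(131)*y/21) + C3*cos(2*sqrt(131)*y/21))*exp(-8*y/21)


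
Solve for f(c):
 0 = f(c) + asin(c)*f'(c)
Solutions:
 f(c) = C1*exp(-Integral(1/asin(c), c))


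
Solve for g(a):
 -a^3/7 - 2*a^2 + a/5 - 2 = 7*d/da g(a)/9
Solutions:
 g(a) = C1 - 9*a^4/196 - 6*a^3/7 + 9*a^2/70 - 18*a/7


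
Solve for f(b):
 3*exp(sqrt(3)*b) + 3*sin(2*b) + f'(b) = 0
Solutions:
 f(b) = C1 - sqrt(3)*exp(sqrt(3)*b) + 3*cos(2*b)/2


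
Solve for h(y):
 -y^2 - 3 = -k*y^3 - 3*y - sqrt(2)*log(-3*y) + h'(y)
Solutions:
 h(y) = C1 + k*y^4/4 - y^3/3 + 3*y^2/2 + sqrt(2)*y*log(-y) + y*(-3 - sqrt(2) + sqrt(2)*log(3))


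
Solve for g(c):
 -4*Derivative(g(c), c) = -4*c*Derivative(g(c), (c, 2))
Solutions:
 g(c) = C1 + C2*c^2


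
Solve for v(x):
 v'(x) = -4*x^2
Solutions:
 v(x) = C1 - 4*x^3/3


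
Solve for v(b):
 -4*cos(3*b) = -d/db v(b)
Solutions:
 v(b) = C1 + 4*sin(3*b)/3


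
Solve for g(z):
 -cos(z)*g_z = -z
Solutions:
 g(z) = C1 + Integral(z/cos(z), z)


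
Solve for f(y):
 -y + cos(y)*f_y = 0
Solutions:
 f(y) = C1 + Integral(y/cos(y), y)


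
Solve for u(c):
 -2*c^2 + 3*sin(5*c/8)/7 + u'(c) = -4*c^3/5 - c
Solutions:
 u(c) = C1 - c^4/5 + 2*c^3/3 - c^2/2 + 24*cos(5*c/8)/35


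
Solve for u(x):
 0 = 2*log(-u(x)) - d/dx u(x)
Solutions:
 -li(-u(x)) = C1 + 2*x


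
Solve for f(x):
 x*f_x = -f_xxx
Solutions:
 f(x) = C1 + Integral(C2*airyai(-x) + C3*airybi(-x), x)


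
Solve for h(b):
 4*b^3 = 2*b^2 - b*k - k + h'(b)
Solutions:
 h(b) = C1 + b^4 - 2*b^3/3 + b^2*k/2 + b*k


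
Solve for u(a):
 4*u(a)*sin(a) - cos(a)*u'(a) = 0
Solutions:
 u(a) = C1/cos(a)^4


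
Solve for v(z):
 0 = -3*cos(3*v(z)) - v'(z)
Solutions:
 v(z) = -asin((C1 + exp(18*z))/(C1 - exp(18*z)))/3 + pi/3
 v(z) = asin((C1 + exp(18*z))/(C1 - exp(18*z)))/3


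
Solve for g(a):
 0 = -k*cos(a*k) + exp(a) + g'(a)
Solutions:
 g(a) = C1 - exp(a) + sin(a*k)


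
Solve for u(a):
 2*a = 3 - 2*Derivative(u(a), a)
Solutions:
 u(a) = C1 - a^2/2 + 3*a/2


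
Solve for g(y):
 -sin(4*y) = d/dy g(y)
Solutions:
 g(y) = C1 + cos(4*y)/4


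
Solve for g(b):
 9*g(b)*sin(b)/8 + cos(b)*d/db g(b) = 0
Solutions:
 g(b) = C1*cos(b)^(9/8)


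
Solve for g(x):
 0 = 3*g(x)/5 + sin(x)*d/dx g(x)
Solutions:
 g(x) = C1*(cos(x) + 1)^(3/10)/(cos(x) - 1)^(3/10)


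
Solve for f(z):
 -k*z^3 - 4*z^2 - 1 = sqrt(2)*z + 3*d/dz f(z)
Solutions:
 f(z) = C1 - k*z^4/12 - 4*z^3/9 - sqrt(2)*z^2/6 - z/3


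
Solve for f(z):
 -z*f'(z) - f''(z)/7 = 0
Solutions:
 f(z) = C1 + C2*erf(sqrt(14)*z/2)


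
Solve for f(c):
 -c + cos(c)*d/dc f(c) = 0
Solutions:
 f(c) = C1 + Integral(c/cos(c), c)


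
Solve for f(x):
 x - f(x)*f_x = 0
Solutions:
 f(x) = -sqrt(C1 + x^2)
 f(x) = sqrt(C1 + x^2)


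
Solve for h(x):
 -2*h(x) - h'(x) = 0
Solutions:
 h(x) = C1*exp(-2*x)


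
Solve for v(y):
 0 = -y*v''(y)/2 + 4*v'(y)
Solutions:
 v(y) = C1 + C2*y^9


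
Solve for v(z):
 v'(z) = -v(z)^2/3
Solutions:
 v(z) = 3/(C1 + z)


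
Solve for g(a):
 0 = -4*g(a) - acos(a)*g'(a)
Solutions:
 g(a) = C1*exp(-4*Integral(1/acos(a), a))


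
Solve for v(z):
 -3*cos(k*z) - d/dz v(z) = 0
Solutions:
 v(z) = C1 - 3*sin(k*z)/k


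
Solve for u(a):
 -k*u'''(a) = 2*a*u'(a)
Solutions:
 u(a) = C1 + Integral(C2*airyai(2^(1/3)*a*(-1/k)^(1/3)) + C3*airybi(2^(1/3)*a*(-1/k)^(1/3)), a)


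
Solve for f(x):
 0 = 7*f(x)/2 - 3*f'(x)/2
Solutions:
 f(x) = C1*exp(7*x/3)


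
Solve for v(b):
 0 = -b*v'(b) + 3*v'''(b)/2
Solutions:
 v(b) = C1 + Integral(C2*airyai(2^(1/3)*3^(2/3)*b/3) + C3*airybi(2^(1/3)*3^(2/3)*b/3), b)


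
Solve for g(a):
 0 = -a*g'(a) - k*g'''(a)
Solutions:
 g(a) = C1 + Integral(C2*airyai(a*(-1/k)^(1/3)) + C3*airybi(a*(-1/k)^(1/3)), a)


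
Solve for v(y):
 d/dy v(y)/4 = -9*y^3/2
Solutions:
 v(y) = C1 - 9*y^4/2


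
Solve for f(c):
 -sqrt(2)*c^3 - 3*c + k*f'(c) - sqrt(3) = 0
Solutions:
 f(c) = C1 + sqrt(2)*c^4/(4*k) + 3*c^2/(2*k) + sqrt(3)*c/k


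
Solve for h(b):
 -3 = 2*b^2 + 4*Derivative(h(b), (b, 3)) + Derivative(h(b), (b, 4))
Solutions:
 h(b) = C1 + C2*b + C3*b^2 + C4*exp(-4*b) - b^5/120 + b^4/96 - 13*b^3/96


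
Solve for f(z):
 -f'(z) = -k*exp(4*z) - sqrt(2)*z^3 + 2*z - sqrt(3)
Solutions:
 f(z) = C1 + k*exp(4*z)/4 + sqrt(2)*z^4/4 - z^2 + sqrt(3)*z


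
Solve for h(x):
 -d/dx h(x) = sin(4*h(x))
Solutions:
 h(x) = -acos((-C1 - exp(8*x))/(C1 - exp(8*x)))/4 + pi/2
 h(x) = acos((-C1 - exp(8*x))/(C1 - exp(8*x)))/4


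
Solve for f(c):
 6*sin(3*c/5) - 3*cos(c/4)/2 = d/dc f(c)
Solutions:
 f(c) = C1 - 6*sin(c/4) - 10*cos(3*c/5)


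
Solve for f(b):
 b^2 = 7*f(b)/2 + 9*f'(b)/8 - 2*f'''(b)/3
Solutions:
 f(b) = C1*exp(-3^(1/3)*b*(3*3^(1/3)/(sqrt(3055) + 56)^(1/3) + (sqrt(3055) + 56)^(1/3))/8)*sin(3^(1/6)*b*(-3^(2/3)*(sqrt(3055) + 56)^(1/3) + 9/(sqrt(3055) + 56)^(1/3))/8) + C2*exp(-3^(1/3)*b*(3*3^(1/3)/(sqrt(3055) + 56)^(1/3) + (sqrt(3055) + 56)^(1/3))/8)*cos(3^(1/6)*b*(-3^(2/3)*(sqrt(3055) + 56)^(1/3) + 9/(sqrt(3055) + 56)^(1/3))/8) + C3*exp(3^(1/3)*b*(3*3^(1/3)/(sqrt(3055) + 56)^(1/3) + (sqrt(3055) + 56)^(1/3))/4) + 2*b^2/7 - 9*b/49 + 81/1372


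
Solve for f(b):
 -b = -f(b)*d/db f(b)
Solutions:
 f(b) = -sqrt(C1 + b^2)
 f(b) = sqrt(C1 + b^2)


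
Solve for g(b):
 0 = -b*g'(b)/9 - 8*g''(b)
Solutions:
 g(b) = C1 + C2*erf(b/12)


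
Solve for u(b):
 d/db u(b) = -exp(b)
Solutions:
 u(b) = C1 - exp(b)


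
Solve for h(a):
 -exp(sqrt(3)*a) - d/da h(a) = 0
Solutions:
 h(a) = C1 - sqrt(3)*exp(sqrt(3)*a)/3


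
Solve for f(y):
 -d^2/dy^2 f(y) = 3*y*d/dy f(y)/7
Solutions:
 f(y) = C1 + C2*erf(sqrt(42)*y/14)


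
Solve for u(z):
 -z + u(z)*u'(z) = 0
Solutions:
 u(z) = -sqrt(C1 + z^2)
 u(z) = sqrt(C1 + z^2)


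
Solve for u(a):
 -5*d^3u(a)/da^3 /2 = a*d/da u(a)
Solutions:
 u(a) = C1 + Integral(C2*airyai(-2^(1/3)*5^(2/3)*a/5) + C3*airybi(-2^(1/3)*5^(2/3)*a/5), a)


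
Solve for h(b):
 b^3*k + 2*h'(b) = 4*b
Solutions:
 h(b) = C1 - b^4*k/8 + b^2


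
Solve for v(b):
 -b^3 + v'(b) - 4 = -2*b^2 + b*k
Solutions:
 v(b) = C1 + b^4/4 - 2*b^3/3 + b^2*k/2 + 4*b


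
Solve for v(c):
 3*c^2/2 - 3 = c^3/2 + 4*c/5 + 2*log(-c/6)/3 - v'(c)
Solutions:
 v(c) = C1 + c^4/8 - c^3/2 + 2*c^2/5 + 2*c*log(-c)/3 + c*(7 - 2*log(6))/3


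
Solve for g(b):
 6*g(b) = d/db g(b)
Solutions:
 g(b) = C1*exp(6*b)


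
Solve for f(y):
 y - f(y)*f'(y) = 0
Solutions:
 f(y) = -sqrt(C1 + y^2)
 f(y) = sqrt(C1 + y^2)


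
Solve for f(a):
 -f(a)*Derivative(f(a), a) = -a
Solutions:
 f(a) = -sqrt(C1 + a^2)
 f(a) = sqrt(C1 + a^2)


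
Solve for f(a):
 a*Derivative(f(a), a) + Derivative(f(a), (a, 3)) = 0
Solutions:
 f(a) = C1 + Integral(C2*airyai(-a) + C3*airybi(-a), a)


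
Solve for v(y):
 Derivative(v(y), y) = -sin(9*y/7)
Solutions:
 v(y) = C1 + 7*cos(9*y/7)/9


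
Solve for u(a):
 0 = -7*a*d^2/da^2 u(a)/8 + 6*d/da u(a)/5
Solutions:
 u(a) = C1 + C2*a^(83/35)


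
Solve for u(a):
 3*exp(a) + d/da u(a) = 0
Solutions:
 u(a) = C1 - 3*exp(a)


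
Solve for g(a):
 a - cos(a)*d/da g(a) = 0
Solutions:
 g(a) = C1 + Integral(a/cos(a), a)


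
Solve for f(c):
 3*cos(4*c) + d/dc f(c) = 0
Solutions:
 f(c) = C1 - 3*sin(4*c)/4


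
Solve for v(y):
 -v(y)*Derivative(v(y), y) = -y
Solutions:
 v(y) = -sqrt(C1 + y^2)
 v(y) = sqrt(C1 + y^2)


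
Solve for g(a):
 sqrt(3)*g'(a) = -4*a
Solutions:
 g(a) = C1 - 2*sqrt(3)*a^2/3


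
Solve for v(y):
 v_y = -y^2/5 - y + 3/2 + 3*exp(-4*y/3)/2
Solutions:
 v(y) = C1 - y^3/15 - y^2/2 + 3*y/2 - 9*exp(-4*y/3)/8


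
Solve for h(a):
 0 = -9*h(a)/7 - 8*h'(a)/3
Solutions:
 h(a) = C1*exp(-27*a/56)


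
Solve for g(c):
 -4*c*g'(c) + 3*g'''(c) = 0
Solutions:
 g(c) = C1 + Integral(C2*airyai(6^(2/3)*c/3) + C3*airybi(6^(2/3)*c/3), c)


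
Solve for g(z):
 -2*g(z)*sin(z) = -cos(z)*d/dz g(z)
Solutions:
 g(z) = C1/cos(z)^2


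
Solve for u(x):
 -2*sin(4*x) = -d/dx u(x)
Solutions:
 u(x) = C1 - cos(4*x)/2


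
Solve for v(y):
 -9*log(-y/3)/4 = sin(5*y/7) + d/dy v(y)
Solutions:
 v(y) = C1 - 9*y*log(-y)/4 + 9*y/4 + 9*y*log(3)/4 + 7*cos(5*y/7)/5


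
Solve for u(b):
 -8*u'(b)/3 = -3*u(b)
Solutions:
 u(b) = C1*exp(9*b/8)


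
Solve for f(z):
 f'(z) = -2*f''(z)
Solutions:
 f(z) = C1 + C2*exp(-z/2)


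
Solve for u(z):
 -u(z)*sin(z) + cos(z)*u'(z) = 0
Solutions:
 u(z) = C1/cos(z)


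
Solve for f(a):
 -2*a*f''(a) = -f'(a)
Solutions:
 f(a) = C1 + C2*a^(3/2)


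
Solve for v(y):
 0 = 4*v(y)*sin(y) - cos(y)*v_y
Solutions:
 v(y) = C1/cos(y)^4


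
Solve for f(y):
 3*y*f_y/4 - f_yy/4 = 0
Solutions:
 f(y) = C1 + C2*erfi(sqrt(6)*y/2)


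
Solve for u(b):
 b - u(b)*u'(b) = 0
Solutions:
 u(b) = -sqrt(C1 + b^2)
 u(b) = sqrt(C1 + b^2)


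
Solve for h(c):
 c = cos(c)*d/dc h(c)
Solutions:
 h(c) = C1 + Integral(c/cos(c), c)


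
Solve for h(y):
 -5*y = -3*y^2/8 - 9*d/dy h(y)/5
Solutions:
 h(y) = C1 - 5*y^3/72 + 25*y^2/18


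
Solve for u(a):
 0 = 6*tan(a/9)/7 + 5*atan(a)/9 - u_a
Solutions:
 u(a) = C1 + 5*a*atan(a)/9 - 5*log(a^2 + 1)/18 - 54*log(cos(a/9))/7


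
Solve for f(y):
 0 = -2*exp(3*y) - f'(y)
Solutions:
 f(y) = C1 - 2*exp(3*y)/3


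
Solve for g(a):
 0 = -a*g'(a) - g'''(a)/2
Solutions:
 g(a) = C1 + Integral(C2*airyai(-2^(1/3)*a) + C3*airybi(-2^(1/3)*a), a)


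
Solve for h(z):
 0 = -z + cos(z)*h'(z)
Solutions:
 h(z) = C1 + Integral(z/cos(z), z)


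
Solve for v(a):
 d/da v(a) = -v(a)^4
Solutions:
 v(a) = (-3^(2/3) - 3*3^(1/6)*I)*(1/(C1 + a))^(1/3)/6
 v(a) = (-3^(2/3) + 3*3^(1/6)*I)*(1/(C1 + a))^(1/3)/6
 v(a) = (1/(C1 + 3*a))^(1/3)


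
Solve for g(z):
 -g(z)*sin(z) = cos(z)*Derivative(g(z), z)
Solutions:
 g(z) = C1*cos(z)


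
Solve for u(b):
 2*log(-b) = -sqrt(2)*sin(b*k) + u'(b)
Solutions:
 u(b) = C1 + 2*b*log(-b) - 2*b + sqrt(2)*Piecewise((-cos(b*k)/k, Ne(k, 0)), (0, True))


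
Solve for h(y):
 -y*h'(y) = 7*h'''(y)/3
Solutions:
 h(y) = C1 + Integral(C2*airyai(-3^(1/3)*7^(2/3)*y/7) + C3*airybi(-3^(1/3)*7^(2/3)*y/7), y)


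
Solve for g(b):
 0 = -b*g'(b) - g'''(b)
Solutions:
 g(b) = C1 + Integral(C2*airyai(-b) + C3*airybi(-b), b)


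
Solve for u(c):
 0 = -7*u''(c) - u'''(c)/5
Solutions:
 u(c) = C1 + C2*c + C3*exp(-35*c)


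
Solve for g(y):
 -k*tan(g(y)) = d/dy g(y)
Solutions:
 g(y) = pi - asin(C1*exp(-k*y))
 g(y) = asin(C1*exp(-k*y))


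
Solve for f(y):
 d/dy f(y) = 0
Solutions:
 f(y) = C1


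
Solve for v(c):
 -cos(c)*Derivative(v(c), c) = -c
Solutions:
 v(c) = C1 + Integral(c/cos(c), c)


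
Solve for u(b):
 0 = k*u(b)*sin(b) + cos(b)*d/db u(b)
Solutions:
 u(b) = C1*exp(k*log(cos(b)))


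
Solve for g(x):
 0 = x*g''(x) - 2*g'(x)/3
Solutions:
 g(x) = C1 + C2*x^(5/3)


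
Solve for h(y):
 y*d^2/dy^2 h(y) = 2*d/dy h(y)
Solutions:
 h(y) = C1 + C2*y^3


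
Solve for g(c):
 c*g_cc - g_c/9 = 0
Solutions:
 g(c) = C1 + C2*c^(10/9)


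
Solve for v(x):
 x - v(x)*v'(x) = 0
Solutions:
 v(x) = -sqrt(C1 + x^2)
 v(x) = sqrt(C1 + x^2)


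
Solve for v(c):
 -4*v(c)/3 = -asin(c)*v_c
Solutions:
 v(c) = C1*exp(4*Integral(1/asin(c), c)/3)


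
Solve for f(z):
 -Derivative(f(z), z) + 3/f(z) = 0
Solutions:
 f(z) = -sqrt(C1 + 6*z)
 f(z) = sqrt(C1 + 6*z)


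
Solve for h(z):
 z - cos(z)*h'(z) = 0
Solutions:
 h(z) = C1 + Integral(z/cos(z), z)


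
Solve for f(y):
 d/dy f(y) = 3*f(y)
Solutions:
 f(y) = C1*exp(3*y)


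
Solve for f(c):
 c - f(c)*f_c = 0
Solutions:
 f(c) = -sqrt(C1 + c^2)
 f(c) = sqrt(C1 + c^2)


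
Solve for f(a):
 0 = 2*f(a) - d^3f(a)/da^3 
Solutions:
 f(a) = C3*exp(2^(1/3)*a) + (C1*sin(2^(1/3)*sqrt(3)*a/2) + C2*cos(2^(1/3)*sqrt(3)*a/2))*exp(-2^(1/3)*a/2)


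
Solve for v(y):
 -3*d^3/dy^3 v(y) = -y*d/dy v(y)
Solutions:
 v(y) = C1 + Integral(C2*airyai(3^(2/3)*y/3) + C3*airybi(3^(2/3)*y/3), y)


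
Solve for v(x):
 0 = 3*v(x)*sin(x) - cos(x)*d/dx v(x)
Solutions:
 v(x) = C1/cos(x)^3


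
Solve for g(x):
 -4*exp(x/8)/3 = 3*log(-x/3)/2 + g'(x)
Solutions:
 g(x) = C1 - 3*x*log(-x)/2 + 3*x*(1 + log(3))/2 - 32*exp(x/8)/3


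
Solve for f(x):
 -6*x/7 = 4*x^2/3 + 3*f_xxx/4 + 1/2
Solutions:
 f(x) = C1 + C2*x + C3*x^2 - 4*x^5/135 - x^4/21 - x^3/9


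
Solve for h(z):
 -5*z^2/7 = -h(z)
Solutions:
 h(z) = 5*z^2/7


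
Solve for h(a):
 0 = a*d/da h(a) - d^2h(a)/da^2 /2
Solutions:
 h(a) = C1 + C2*erfi(a)


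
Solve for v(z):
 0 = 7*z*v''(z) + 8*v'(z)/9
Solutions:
 v(z) = C1 + C2*z^(55/63)


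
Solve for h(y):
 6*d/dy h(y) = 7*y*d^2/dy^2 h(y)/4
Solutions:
 h(y) = C1 + C2*y^(31/7)


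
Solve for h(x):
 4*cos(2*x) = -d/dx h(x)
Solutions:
 h(x) = C1 - 2*sin(2*x)


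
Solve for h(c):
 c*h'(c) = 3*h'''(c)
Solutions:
 h(c) = C1 + Integral(C2*airyai(3^(2/3)*c/3) + C3*airybi(3^(2/3)*c/3), c)


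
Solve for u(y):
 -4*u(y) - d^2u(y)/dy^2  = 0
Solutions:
 u(y) = C1*sin(2*y) + C2*cos(2*y)


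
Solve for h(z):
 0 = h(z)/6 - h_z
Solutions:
 h(z) = C1*exp(z/6)


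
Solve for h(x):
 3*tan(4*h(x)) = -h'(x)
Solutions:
 h(x) = -asin(C1*exp(-12*x))/4 + pi/4
 h(x) = asin(C1*exp(-12*x))/4


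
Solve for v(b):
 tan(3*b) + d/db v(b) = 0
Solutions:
 v(b) = C1 + log(cos(3*b))/3


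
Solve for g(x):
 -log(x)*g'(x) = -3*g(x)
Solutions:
 g(x) = C1*exp(3*li(x))


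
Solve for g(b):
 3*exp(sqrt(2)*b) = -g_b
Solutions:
 g(b) = C1 - 3*sqrt(2)*exp(sqrt(2)*b)/2


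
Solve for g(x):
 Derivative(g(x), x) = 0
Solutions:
 g(x) = C1


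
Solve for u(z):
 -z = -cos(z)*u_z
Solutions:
 u(z) = C1 + Integral(z/cos(z), z)


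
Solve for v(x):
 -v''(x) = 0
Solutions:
 v(x) = C1 + C2*x


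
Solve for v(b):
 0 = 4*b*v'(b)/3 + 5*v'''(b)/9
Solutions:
 v(b) = C1 + Integral(C2*airyai(-12^(1/3)*5^(2/3)*b/5) + C3*airybi(-12^(1/3)*5^(2/3)*b/5), b)


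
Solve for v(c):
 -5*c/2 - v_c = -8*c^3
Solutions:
 v(c) = C1 + 2*c^4 - 5*c^2/4


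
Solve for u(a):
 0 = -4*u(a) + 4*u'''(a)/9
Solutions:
 u(a) = C3*exp(3^(2/3)*a) + (C1*sin(3*3^(1/6)*a/2) + C2*cos(3*3^(1/6)*a/2))*exp(-3^(2/3)*a/2)


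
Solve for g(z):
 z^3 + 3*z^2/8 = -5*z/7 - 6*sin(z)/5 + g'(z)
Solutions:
 g(z) = C1 + z^4/4 + z^3/8 + 5*z^2/14 - 6*cos(z)/5


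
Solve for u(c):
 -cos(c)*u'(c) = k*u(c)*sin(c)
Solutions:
 u(c) = C1*exp(k*log(cos(c)))


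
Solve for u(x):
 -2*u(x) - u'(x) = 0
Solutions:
 u(x) = C1*exp(-2*x)
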